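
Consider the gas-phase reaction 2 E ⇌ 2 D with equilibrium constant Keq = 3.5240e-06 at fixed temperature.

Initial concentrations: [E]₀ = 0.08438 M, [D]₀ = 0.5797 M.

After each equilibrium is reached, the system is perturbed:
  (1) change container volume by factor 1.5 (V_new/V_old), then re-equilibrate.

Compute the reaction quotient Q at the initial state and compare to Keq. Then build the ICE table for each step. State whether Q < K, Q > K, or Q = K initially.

Q₀ = 47.2; Q > K (proceeds reverse)

Q₀ = 47.2 vs Keq = 3.5240e-06 ⇒ Q>K, reverse
Step 1:
                   E          D
  I          0.08438     0.5797
  C           0.5785    -0.5785
  E           0.6628   0.001244
  solve Keq expr → x = -0.2892; check Q = 3.5240e-06
Then change container volume by factor 1.5 (V_new/V_old).
Step 2:
                   E          D
  I           0.4419 8.2953e-04
  C                0          0
  E           0.4419 8.2953e-04
  solve Keq expr → x = 0; check Q = 3.5240e-06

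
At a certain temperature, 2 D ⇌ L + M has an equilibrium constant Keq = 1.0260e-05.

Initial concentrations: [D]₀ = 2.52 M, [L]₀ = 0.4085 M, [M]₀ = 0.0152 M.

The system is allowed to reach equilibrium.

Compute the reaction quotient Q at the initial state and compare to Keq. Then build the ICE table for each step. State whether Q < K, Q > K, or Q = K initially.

Q₀ = 9.7777e-04 vs Keq = 1.0260e-05 ⇒ Q>K, reverse
Step 1:
                  D         L         M
  Initial      2.52    0.4085    0.0152
  Change    0.03006  -0.01503  -0.01503
  Equil        2.55    0.3935 1.6957e-04
  solve Keq expr → x = -0.01503; check Q = 1.0260e-05

Q₀ = 9.7777e-04; Q > K (proceeds reverse)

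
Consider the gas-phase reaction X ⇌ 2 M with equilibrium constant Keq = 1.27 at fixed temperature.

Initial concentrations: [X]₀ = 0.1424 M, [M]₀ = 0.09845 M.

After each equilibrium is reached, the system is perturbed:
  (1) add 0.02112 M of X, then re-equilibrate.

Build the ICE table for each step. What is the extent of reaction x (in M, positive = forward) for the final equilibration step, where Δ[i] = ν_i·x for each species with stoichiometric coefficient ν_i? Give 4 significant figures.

x = 0.01122 M

Q₀ = 0.06806 vs Keq = 1.27 ⇒ Q<K, forward
Step 1:
                    X           M
  Initial      0.1424     0.09845
  Change     -0.08536      0.1707
  Equil       0.05704      0.2692
  solve Keq expr → x = 0.08536; check Q = 1.27
Then add 0.02112 M of X.
Step 2:
                    X           M
  Initial     0.07816      0.2692
  Change     -0.01122     0.02243
  Equil       0.06695      0.2916
  solve Keq expr → x = 0.01122; check Q = 1.27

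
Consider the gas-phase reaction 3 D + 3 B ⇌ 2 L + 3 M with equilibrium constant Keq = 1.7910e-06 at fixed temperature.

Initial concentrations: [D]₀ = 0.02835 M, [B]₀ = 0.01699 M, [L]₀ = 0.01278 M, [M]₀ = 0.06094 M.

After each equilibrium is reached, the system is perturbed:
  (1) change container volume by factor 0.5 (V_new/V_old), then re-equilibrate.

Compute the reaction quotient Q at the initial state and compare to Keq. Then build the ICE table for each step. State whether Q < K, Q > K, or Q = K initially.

Q₀ = 330.8; Q > K (proceeds reverse)

Q₀ = 330.8 vs Keq = 1.7910e-06 ⇒ Q>K, reverse
Step 1:
                  D         B         L         M
  init      0.02835   0.01699   0.01278   0.06094
  Δ         0.01915   0.01915  -0.01277  -0.01915
  eq         0.0475   0.03614 1.1146e-05   0.04179
  solve Keq expr → x = -0.006384; check Q = 1.7910e-06
Then change container volume by factor 0.5 (V_new/V_old).
Step 2:
                  D         B         L         M
  init      0.09501   0.07229 2.2292e-05   0.08357
  Δ       -1.3815e-05 -1.3815e-05 9.2101e-06 1.3815e-05
  eq        0.09499   0.07227 3.1502e-05   0.08359
  solve Keq expr → x = 4.6051e-06; check Q = 1.7910e-06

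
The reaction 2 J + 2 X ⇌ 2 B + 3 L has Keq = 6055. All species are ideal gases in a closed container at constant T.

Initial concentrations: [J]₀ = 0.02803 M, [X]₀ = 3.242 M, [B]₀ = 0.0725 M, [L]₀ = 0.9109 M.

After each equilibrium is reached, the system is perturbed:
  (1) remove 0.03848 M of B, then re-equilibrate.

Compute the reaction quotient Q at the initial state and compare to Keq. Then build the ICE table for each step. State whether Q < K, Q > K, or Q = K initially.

Q₀ = 0.4811 vs Keq = 6055 ⇒ Q<K, forward
Step 1:
                   J          X          B          L
  init       0.02803      3.242     0.0725     0.9109
  Δ         -0.02766   -0.02766    0.02766    0.04149
  eq      3.7218e-04      3.214     0.1002     0.9524
  solve Keq expr → x = 0.01383; check Q = 6055
Then remove 0.03848 M of B.
Step 2:
                   J          X          B          L
  init    3.7218e-04      3.214    0.06168     0.9524
  Δ       -1.4237e-04 -1.4237e-04 1.4237e-04 2.1356e-04
  eq      2.2981e-04      3.214    0.06182     0.9526
  solve Keq expr → x = 7.1187e-05; check Q = 6055

Q₀ = 0.4811; Q < K (proceeds forward)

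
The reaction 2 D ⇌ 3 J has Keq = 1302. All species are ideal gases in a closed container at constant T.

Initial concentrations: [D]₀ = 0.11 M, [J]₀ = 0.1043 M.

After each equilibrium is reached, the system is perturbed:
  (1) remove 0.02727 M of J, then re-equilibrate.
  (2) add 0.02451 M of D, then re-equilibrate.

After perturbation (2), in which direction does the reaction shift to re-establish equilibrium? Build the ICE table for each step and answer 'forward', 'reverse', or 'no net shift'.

Q₀ = 0.09377 vs Keq = 1302 ⇒ Q<K, forward
Step 1:
                   D          J
  init          0.11     0.1043
  Δ          -0.1062     0.1594
  eq        0.003752     0.2637
  solve Keq expr → x = 0.05312; check Q = 1302
Then remove 0.02727 M of J.
Step 2:
                   D          J
  init      0.003752     0.2364
  Δ       -5.5009e-04 8.2514e-04
  eq        0.003202     0.2372
  solve Keq expr → x = 2.7505e-04; check Q = 1302
Then add 0.02451 M of D.
Step 3:
                   D          J
  init       0.02771     0.2372
  Δ         -0.02376    0.03564
  eq         0.00395     0.2729
  solve Keq expr → x = 0.01188; check Q = 1302

Direction: forward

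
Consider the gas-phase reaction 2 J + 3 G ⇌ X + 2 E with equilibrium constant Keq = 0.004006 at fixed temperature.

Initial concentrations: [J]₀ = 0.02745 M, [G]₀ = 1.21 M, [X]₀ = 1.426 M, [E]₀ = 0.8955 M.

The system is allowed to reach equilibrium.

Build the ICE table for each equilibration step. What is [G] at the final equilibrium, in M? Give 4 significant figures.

Q₀ = 856.7 vs Keq = 0.004006 ⇒ Q>K, reverse
Step 1:
                    J           G           X           E
  I           0.02745        1.21       1.426      0.8955
  C            0.7319       1.098     -0.3659     -0.7319
  E            0.7593       2.308        1.06      0.1636
  solve Keq expr → x = -0.3659; check Q = 0.004006

[G]_eq = 2.308 M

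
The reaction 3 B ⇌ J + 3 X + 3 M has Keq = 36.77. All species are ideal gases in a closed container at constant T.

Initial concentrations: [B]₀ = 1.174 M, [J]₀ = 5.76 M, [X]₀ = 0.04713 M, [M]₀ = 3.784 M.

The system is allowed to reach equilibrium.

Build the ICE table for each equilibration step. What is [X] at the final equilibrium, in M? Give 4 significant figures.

Q₀ = 0.02019 vs Keq = 36.77 ⇒ Q<K, forward
Step 1:
                  B         J         X         M
  init        1.174      5.76   0.04713     3.784
  Δ         -0.3307    0.1102    0.3307    0.3307
  eq         0.8433      5.87    0.3778     4.115
  solve Keq expr → x = 0.1102; check Q = 36.77

[X]_eq = 0.3778 M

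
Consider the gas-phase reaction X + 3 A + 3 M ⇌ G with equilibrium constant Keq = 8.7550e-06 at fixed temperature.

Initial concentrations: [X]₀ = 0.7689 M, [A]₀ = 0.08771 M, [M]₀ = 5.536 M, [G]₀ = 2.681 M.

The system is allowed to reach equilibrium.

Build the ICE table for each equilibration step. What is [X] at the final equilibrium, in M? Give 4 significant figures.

[X]_eq = 2.151 M

Q₀ = 30.46 vs Keq = 8.7550e-06 ⇒ Q>K, reverse
Step 1:
                   X          A          M          G
  init        0.7689    0.08771      5.536      2.681
  Δ            1.382      4.147      4.147     -1.382
  eq           2.151      4.235      9.683      1.299
  solve Keq expr → x = -1.382; check Q = 8.7550e-06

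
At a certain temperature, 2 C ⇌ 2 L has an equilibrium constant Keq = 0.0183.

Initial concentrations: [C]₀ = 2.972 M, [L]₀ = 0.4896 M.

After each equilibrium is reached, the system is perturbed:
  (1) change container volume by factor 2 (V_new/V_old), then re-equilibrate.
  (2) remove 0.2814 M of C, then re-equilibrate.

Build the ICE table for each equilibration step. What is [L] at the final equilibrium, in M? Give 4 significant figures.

Q₀ = 0.02714 vs Keq = 0.0183 ⇒ Q>K, reverse
Step 1:
                    C           L
  I             2.972      0.4896
  C           0.07712    -0.07712
  E             3.049      0.4125
  solve Keq expr → x = -0.03856; check Q = 0.0183
Then change container volume by factor 2 (V_new/V_old).
Step 2:
                    C           L
  I             1.525      0.2062
  C                 0           0
  E             1.525      0.2062
  solve Keq expr → x = 0; check Q = 0.0183
Then remove 0.2814 M of C.
Step 3:
                    C           L
  I             1.243      0.2062
  C           0.03353    -0.03353
  E             1.277      0.1727
  solve Keq expr → x = -0.01677; check Q = 0.0183

[L]_eq = 0.1727 M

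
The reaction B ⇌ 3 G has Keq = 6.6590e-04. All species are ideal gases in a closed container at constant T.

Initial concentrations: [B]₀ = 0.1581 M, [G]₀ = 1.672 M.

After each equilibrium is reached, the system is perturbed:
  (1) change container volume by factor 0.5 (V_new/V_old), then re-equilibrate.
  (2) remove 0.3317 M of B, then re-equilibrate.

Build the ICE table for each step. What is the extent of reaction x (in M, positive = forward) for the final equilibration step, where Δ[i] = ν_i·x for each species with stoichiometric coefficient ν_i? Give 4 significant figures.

x = -0.002783 M

Q₀ = 29.56 vs Keq = 6.6590e-04 ⇒ Q>K, reverse
Step 1:
                   B          G
  init        0.1581      1.672
  Δ           0.5316     -1.595
  eq          0.6897    0.07715
  solve Keq expr → x = -0.5316; check Q = 6.6590e-04
Then change container volume by factor 0.5 (V_new/V_old).
Step 2:
                   B          G
  init         1.379     0.1543
  Δ          0.01889   -0.05666
  eq           1.398    0.09765
  solve Keq expr → x = -0.01889; check Q = 6.6590e-04
Then remove 0.3317 M of B.
Step 3:
                   B          G
  init         1.067    0.09765
  Δ         0.002783   -0.00835
  eq           1.069     0.0893
  solve Keq expr → x = -0.002783; check Q = 6.6590e-04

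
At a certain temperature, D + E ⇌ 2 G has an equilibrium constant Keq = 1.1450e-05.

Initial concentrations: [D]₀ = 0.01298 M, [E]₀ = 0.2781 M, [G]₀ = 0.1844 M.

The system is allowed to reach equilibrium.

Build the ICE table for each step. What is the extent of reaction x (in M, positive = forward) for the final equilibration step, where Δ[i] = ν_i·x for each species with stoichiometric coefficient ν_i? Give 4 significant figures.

Q₀ = 9.42 vs Keq = 1.1450e-05 ⇒ Q>K, reverse
Step 1:
                    D           E           G
  Initial     0.01298      0.2781      0.1844
  Change      0.09187     0.09187     -0.1837
  Equil        0.1048        0.37  6.6644e-04
  solve Keq expr → x = -0.09187; check Q = 1.1450e-05

x = -0.09187 M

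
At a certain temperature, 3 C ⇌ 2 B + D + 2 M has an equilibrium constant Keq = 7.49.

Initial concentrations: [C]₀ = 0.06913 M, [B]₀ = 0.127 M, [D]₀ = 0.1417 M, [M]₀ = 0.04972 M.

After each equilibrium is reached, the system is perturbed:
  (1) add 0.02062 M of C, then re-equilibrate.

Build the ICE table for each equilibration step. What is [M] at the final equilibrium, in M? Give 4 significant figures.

Q₀ = 0.0171 vs Keq = 7.49 ⇒ Q<K, forward
Step 1:
                  C         B         D         M
  Initial   0.06913     0.127    0.1417   0.04972
  Change   -0.05316   0.03544   0.01772   0.03544
  Equil     0.01597    0.1624    0.1594   0.08516
  solve Keq expr → x = 0.01772; check Q = 7.49
Then add 0.02062 M of C.
Step 2:
                  C         B         D         M
  Initial   0.03659    0.1624    0.1594   0.08516
  Change   -0.01807   0.01205  0.006023   0.01205
  Equil     0.01852    0.1745    0.1654   0.09721
  solve Keq expr → x = 0.006023; check Q = 7.49

[M]_eq = 0.09721 M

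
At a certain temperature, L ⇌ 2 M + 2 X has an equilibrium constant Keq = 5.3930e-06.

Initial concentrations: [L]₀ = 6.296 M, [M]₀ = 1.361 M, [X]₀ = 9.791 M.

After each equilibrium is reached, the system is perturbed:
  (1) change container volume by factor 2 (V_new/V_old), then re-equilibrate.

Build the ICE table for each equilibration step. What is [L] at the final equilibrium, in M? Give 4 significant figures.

Q₀ = 28.2 vs Keq = 5.3930e-06 ⇒ Q>K, reverse
Step 1:
                   L          M          X
  I            6.296      1.361      9.791
  C           0.6801      -1.36      -1.36
  E            6.976 7.2754e-04      8.431
  solve Keq expr → x = -0.6801; check Q = 5.3930e-06
Then change container volume by factor 2 (V_new/V_old).
Step 2:
                   L          M          X
  I            3.488 3.6377e-04      4.215
  C       -3.3246e-04 6.6492e-04 6.6492e-04
  E            3.488   0.001029      4.216
  solve Keq expr → x = 3.3246e-04; check Q = 5.3930e-06

[L]_eq = 3.488 M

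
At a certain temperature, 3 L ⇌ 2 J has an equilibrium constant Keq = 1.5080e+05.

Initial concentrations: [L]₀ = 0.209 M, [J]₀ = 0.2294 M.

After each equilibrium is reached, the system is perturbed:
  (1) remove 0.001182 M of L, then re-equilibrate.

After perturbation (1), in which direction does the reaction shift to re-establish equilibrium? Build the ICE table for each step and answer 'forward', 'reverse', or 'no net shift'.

Direction: reverse

Q₀ = 5.764 vs Keq = 1.5080e+05 ⇒ Q<K, forward
Step 1:
                  L         J
  init        0.209    0.2294
  Δ         -0.1995     0.133
  eq       0.009549    0.3624
  solve Keq expr → x = 0.06648; check Q = 1.5080e+05
Then remove 0.001182 M of L.
Step 2:
                  L         J
  init     0.008367    0.3624
  Δ        0.001168 -7.7887e-04
  eq       0.009535    0.3616
  solve Keq expr → x = -3.8944e-04; check Q = 1.5080e+05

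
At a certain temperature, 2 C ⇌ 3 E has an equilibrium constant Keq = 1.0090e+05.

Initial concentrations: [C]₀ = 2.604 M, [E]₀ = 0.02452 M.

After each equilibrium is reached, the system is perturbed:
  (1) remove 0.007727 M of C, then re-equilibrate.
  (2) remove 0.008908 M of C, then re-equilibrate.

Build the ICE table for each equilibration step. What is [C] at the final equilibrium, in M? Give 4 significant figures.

[C]_eq = 0.02396 M

Q₀ = 2.1741e-06 vs Keq = 1.0090e+05 ⇒ Q<K, forward
Step 1:
                    C           E
  I             2.604     0.02452
  C             -2.58        3.87
  E           0.02419       3.894
  solve Keq expr → x = 1.29; check Q = 1.0090e+05
Then remove 0.007727 M of C.
Step 2:
                    C           E
  I           0.01647       3.894
  C          0.007621    -0.01143
  E           0.02409       3.883
  solve Keq expr → x = -0.00381; check Q = 1.0090e+05
Then remove 0.008908 M of C.
Step 3:
                    C           E
  I           0.01518       3.883
  C          0.008785    -0.01318
  E           0.02396        3.87
  solve Keq expr → x = -0.004393; check Q = 1.0090e+05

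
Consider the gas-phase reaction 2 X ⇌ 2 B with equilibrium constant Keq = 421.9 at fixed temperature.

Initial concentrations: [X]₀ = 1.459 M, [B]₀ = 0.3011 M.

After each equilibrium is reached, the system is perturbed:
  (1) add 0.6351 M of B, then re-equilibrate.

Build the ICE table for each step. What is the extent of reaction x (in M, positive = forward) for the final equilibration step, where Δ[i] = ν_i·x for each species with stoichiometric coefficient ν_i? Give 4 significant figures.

Q₀ = 0.04259 vs Keq = 421.9 ⇒ Q<K, forward
Step 1:
                   X          B
  I            1.459     0.3011
  C           -1.377      1.377
  E          0.08171      1.678
  solve Keq expr → x = 0.6886; check Q = 421.9
Then add 0.6351 M of B.
Step 2:
                   X          B
  I          0.08171      2.313
  C          0.02948   -0.02948
  E           0.1112      2.284
  solve Keq expr → x = -0.01474; check Q = 421.9

x = -0.01474 M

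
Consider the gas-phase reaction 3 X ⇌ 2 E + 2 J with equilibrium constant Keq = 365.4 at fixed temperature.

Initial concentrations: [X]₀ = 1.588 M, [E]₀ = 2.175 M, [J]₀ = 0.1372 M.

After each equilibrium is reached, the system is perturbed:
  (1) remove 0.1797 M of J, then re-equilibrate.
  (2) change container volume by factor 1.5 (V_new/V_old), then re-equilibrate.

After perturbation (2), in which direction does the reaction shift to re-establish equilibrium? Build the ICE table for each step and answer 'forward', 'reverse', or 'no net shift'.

Direction: forward

Q₀ = 0.02224 vs Keq = 365.4 ⇒ Q<K, forward
Step 1:
                   X          E          J
  Initial      1.588      2.175     0.1372
  Change      -1.295      0.863      0.863
  Equil       0.2935      3.038          1
  solve Keq expr → x = 0.4315; check Q = 365.4
Then remove 0.1797 M of J.
Step 2:
                   X          E          J
  Initial     0.2935      3.038     0.8205
  Change    -0.03084    0.02056    0.02056
  Equil       0.2626      3.059     0.8411
  solve Keq expr → x = 0.01028; check Q = 365.4
Then change container volume by factor 1.5 (V_new/V_old).
Step 3:
                   X          E          J
  Initial     0.1751      2.039     0.5607
  Change    -0.01917    0.01278    0.01278
  Equil       0.1559      2.052     0.5735
  solve Keq expr → x = 0.00639; check Q = 365.4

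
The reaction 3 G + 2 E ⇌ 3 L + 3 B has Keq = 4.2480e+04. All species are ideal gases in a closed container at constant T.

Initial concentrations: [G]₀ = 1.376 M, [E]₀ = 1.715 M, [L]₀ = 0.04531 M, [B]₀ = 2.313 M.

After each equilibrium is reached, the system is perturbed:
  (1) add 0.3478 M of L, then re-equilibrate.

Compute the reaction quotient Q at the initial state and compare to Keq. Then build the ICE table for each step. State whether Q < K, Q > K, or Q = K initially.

Q₀ = 1.5022e-04 vs Keq = 4.2480e+04 ⇒ Q<K, forward
Step 1:
                  G         E         L         B
  I           1.376     1.715   0.04531     2.313
  C          -1.235   -0.8236     1.235     1.235
  E          0.1406    0.8914     1.281     3.548
  solve Keq expr → x = 0.4118; check Q = 4.2480e+04
Then add 0.3478 M of L.
Step 2:
                  G         E         L         B
  I          0.1406    0.8914     1.628     3.548
  C         0.03069   0.02046  -0.03069  -0.03069
  E          0.1713    0.9119     1.598     3.518
  solve Keq expr → x = -0.01023; check Q = 4.2480e+04

Q₀ = 1.5022e-04; Q < K (proceeds forward)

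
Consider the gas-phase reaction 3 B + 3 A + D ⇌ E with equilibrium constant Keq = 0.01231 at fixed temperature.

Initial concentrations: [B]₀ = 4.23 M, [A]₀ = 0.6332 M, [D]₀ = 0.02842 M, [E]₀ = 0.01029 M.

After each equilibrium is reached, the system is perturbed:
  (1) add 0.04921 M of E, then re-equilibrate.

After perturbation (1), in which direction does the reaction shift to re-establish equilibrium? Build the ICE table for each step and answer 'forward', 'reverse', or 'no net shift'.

Q₀ = 0.01884 vs Keq = 0.01231 ⇒ Q>K, reverse
Step 1:
                    B           A           D           E
  init           4.23      0.6332     0.02842     0.01029
  Δ          0.007879    0.007879    0.002626   -0.002626
  eq            4.238      0.6411     0.03105    0.007664
  solve Keq expr → x = -0.002626; check Q = 0.01231
Then add 0.04921 M of E.
Step 2:
                    B           A           D           E
  init          4.238      0.6411     0.03105     0.05687
  Δ           0.09528     0.09528     0.03176    -0.03176
  eq            4.333      0.7364     0.06281     0.02511
  solve Keq expr → x = -0.03176; check Q = 0.01231

Direction: reverse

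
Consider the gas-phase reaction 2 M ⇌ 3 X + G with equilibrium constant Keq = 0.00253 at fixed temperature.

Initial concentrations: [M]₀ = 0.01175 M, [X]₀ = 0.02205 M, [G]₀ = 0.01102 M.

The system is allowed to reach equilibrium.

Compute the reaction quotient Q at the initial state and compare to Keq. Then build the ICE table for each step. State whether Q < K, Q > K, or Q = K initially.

Q₀ = 8.5572e-04; Q < K (proceeds forward)

Q₀ = 8.5572e-04 vs Keq = 0.00253 ⇒ Q<K, forward
Step 1:
                    M           X           G
  I           0.01175     0.02205     0.01102
  C         -0.002562    0.003844    0.001281
  E          0.009188     0.02589      0.0123
  solve Keq expr → x = 0.001281; check Q = 0.00253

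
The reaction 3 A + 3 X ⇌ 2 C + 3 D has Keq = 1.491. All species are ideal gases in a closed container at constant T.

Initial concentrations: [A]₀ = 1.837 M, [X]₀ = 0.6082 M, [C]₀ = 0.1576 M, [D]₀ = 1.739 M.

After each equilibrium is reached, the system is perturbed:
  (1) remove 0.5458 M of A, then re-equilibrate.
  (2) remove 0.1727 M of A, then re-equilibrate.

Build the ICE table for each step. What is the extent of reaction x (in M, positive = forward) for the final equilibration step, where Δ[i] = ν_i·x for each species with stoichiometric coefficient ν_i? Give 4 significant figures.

x = -0.009532 M

Q₀ = 0.09366 vs Keq = 1.491 ⇒ Q<K, forward
Step 1:
                    A           X           C           D
  I             1.837      0.6082      0.1576       1.739
  C           -0.1785     -0.1785       0.119      0.1785
  E             1.658      0.4297      0.2766       1.918
  solve Keq expr → x = 0.05951; check Q = 1.491
Then remove 0.5458 M of A.
Step 2:
                    A           X           C           D
  I             1.113      0.4297      0.2766       1.918
  C           0.07504     0.07504    -0.05003    -0.07504
  E             1.188      0.5047      0.2266       1.842
  solve Keq expr → x = -0.02501; check Q = 1.491
Then remove 0.1727 M of A.
Step 3:
                    A           X           C           D
  I             1.015      0.5047      0.2266       1.842
  C            0.0286      0.0286    -0.01906     -0.0286
  E             1.044      0.5333      0.2075       1.814
  solve Keq expr → x = -0.009532; check Q = 1.491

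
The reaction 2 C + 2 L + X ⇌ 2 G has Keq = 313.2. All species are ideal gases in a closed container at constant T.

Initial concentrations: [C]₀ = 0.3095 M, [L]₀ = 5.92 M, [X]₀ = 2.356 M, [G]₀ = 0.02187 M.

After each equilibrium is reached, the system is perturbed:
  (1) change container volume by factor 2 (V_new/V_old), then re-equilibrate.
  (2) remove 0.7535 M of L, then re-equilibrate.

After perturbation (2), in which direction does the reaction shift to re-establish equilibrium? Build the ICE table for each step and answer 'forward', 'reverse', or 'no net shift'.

Direction: reverse

Q₀ = 6.0472e-05 vs Keq = 313.2 ⇒ Q<K, forward
Step 1:
                  C         L         X         G
  init       0.3095      5.92     2.356   0.02187
  Δ         -0.3073   -0.3073   -0.1536    0.3073
  eq       0.002233     5.613     2.202    0.3291
  solve Keq expr → x = 0.1536; check Q = 313.2
Then change container volume by factor 2 (V_new/V_old).
Step 2:
                  C         L         X         G
  init     0.001116     2.806     1.101    0.1646
  Δ        0.001999  0.001999 9.9962e-04 -0.001999
  eq       0.003116     2.808     1.102    0.1626
  solve Keq expr → x = -9.9962e-04; check Q = 313.2
Then remove 0.7535 M of L.
Step 3:
                  C         L         X         G
  init     0.003116     2.055     1.102    0.1626
  Δ         0.00111   0.00111 5.5503e-04  -0.00111
  eq       0.004226     2.056     1.103    0.1615
  solve Keq expr → x = -5.5503e-04; check Q = 313.2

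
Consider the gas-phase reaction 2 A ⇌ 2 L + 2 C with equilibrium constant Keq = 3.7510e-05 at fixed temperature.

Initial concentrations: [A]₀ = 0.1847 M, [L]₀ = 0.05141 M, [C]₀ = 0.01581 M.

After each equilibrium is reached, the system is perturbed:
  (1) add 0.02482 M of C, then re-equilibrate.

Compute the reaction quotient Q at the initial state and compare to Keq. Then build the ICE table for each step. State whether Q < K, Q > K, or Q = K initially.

Q₀ = 1.9365e-05; Q < K (proceeds forward)

Q₀ = 1.9365e-05 vs Keq = 3.7510e-05 ⇒ Q<K, forward
Step 1:
                    A           L           C
  Initial      0.1847     0.05141     0.01581
  Change    -0.004111    0.004111    0.004111
  Equil        0.1806     0.05552     0.01992
  solve Keq expr → x = 0.002055; check Q = 3.7510e-05
Then add 0.02482 M of C.
Step 2:
                    A           L           C
  Initial      0.1806     0.05552     0.04474
  Change      0.01509    -0.01509    -0.01509
  Equil        0.1957     0.04043     0.02965
  solve Keq expr → x = -0.007547; check Q = 3.7510e-05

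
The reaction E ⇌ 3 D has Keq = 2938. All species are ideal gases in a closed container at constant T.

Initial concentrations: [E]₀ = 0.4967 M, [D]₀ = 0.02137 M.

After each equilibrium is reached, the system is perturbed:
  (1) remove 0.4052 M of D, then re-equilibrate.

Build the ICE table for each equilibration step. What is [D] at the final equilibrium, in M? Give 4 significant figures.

[D]_eq = 1.105 M

Q₀ = 1.9648e-05 vs Keq = 2938 ⇒ Q<K, forward
Step 1:
                  E         D
  I          0.4967   0.02137
  C         -0.4955     1.487
  E        0.001167     1.508
  solve Keq expr → x = 0.4955; check Q = 2938
Then remove 0.4052 M of D.
Step 2:
                  E         D
  I        0.001167     1.103
  C       -7.0804e-04  0.002124
  E       4.5910e-04     1.105
  solve Keq expr → x = 7.0804e-04; check Q = 2938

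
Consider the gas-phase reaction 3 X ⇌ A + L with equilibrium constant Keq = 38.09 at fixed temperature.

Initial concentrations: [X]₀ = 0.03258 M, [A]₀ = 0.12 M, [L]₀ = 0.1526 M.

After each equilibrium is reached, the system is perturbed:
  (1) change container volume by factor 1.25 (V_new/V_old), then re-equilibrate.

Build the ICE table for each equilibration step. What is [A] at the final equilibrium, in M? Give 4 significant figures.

Q₀ = 529.5 vs Keq = 38.09 ⇒ Q>K, reverse
Step 1:
                    X           A           L
  I           0.03258        0.12      0.1526
  C           0.04042    -0.01347    -0.01347
  E             0.073      0.1065      0.1391
  solve Keq expr → x = -0.01347; check Q = 38.09
Then change container volume by factor 1.25 (V_new/V_old).
Step 2:
                    X           A           L
  I            0.0584     0.08522      0.1113
  C          0.003938   -0.001313   -0.001313
  E           0.06234     0.08391        0.11
  solve Keq expr → x = -0.001313; check Q = 38.09

[A]_eq = 0.08391 M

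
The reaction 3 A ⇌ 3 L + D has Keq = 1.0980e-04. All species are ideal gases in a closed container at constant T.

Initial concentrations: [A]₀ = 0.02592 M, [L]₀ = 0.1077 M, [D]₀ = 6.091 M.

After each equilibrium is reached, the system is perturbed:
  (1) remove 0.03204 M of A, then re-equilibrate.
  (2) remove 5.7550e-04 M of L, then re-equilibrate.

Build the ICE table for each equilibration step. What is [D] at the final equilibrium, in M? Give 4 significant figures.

[D]_eq = 6.056 M

Q₀ = 436.9 vs Keq = 1.0980e-04 ⇒ Q>K, reverse
Step 1:
                  A         L         D
  init      0.02592    0.1077     6.091
  Δ          0.1043   -0.1043  -0.03476
  eq         0.1302   0.00342     6.056
  solve Keq expr → x = -0.03476; check Q = 1.0980e-04
Then remove 0.03204 M of A.
Step 2:
                  A         L         D
  init      0.09816   0.00342     6.056
  Δ       8.2012e-04 -8.2012e-04 -2.7337e-04
  eq        0.09898    0.0026     6.056
  solve Keq expr → x = -2.7337e-04; check Q = 1.0980e-04
Then remove 5.7550e-04 M of L.
Step 3:
                  A         L         D
  init      0.09898  0.002025     6.056
  Δ       -5.6074e-04 5.6074e-04 1.8691e-04
  eq        0.09842  0.002586     6.056
  solve Keq expr → x = 1.8691e-04; check Q = 1.0980e-04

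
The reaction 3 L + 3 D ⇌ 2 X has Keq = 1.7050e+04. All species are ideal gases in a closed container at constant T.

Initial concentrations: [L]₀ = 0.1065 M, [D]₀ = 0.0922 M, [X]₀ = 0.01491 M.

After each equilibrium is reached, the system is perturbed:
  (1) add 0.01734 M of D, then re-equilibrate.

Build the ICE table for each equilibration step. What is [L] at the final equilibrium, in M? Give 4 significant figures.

[L]_eq = 0.06671 M

Q₀ = 234.8 vs Keq = 1.7050e+04 ⇒ Q<K, forward
Step 1:
                  L         D         X
  Initial    0.1065    0.0922   0.01491
  Change   -0.03324  -0.03324   0.02216
  Equil     0.07326   0.05896   0.03707
  solve Keq expr → x = 0.01108; check Q = 1.7050e+04
Then add 0.01734 M of D.
Step 2:
                  L         D         X
  Initial   0.07326    0.0763   0.03707
  Change  -0.006554 -0.006554  0.004369
  Equil     0.06671   0.06975   0.04144
  solve Keq expr → x = 0.002185; check Q = 1.7050e+04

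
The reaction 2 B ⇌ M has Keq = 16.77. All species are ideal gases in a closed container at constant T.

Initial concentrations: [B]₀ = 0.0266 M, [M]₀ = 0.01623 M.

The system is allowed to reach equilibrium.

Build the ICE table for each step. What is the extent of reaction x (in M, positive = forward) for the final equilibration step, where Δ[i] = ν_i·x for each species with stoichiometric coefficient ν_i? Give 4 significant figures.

Q₀ = 22.94 vs Keq = 16.77 ⇒ Q>K, reverse
Step 1:
                  B         M
  Initial    0.0266   0.01623
  Change   0.003025 -0.001512
  Equil     0.02962   0.01472
  solve Keq expr → x = -0.001512; check Q = 16.77

x = -0.001512 M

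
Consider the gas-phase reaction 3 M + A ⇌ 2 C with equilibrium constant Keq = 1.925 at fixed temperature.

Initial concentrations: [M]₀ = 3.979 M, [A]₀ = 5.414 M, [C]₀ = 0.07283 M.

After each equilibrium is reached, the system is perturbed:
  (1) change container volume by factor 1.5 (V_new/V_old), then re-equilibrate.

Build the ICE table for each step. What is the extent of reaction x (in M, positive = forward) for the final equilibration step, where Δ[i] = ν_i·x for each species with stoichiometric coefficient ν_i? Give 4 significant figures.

x = -0.04558 M

Q₀ = 1.5552e-05 vs Keq = 1.925 ⇒ Q<K, forward
Step 1:
                  M         A         C
  init        3.979     5.414   0.07283
  Δ          -3.153    -1.051     2.102
  eq         0.8258     4.363     2.175
  solve Keq expr → x = 1.051; check Q = 1.925
Then change container volume by factor 1.5 (V_new/V_old).
Step 2:
                  M         A         C
  init       0.5506     2.909      1.45
  Δ          0.1367   0.04558  -0.09116
  eq         0.6873     2.954     1.359
  solve Keq expr → x = -0.04558; check Q = 1.925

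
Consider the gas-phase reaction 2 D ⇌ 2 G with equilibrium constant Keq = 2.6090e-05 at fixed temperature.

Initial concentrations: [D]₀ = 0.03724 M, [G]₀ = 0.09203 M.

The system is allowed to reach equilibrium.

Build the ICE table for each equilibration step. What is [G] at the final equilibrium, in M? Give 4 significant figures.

[G]_eq = 6.5693e-04 M

Q₀ = 6.107 vs Keq = 2.6090e-05 ⇒ Q>K, reverse
Step 1:
                    D           G
  I           0.03724     0.09203
  C           0.09137    -0.09137
  E            0.1286  6.5693e-04
  solve Keq expr → x = -0.04569; check Q = 2.6090e-05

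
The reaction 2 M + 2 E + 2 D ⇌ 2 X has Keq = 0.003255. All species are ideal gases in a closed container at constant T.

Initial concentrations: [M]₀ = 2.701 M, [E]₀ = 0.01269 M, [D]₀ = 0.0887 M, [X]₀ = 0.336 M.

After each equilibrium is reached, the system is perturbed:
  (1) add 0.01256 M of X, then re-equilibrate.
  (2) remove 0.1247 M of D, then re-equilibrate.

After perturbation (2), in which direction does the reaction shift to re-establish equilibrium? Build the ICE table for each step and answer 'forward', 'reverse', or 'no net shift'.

Q₀ = 1.2214e+04 vs Keq = 0.003255 ⇒ Q>K, reverse
Step 1:
                    M           E           D           X
  I             2.701     0.01269      0.0887       0.336
  C            0.3134      0.3134      0.3134     -0.3134
  E             3.014      0.3261      0.4021     0.02256
  solve Keq expr → x = -0.1567; check Q = 0.003255
Then add 0.01256 M of X.
Step 2:
                    M           E           D           X
  I             3.014      0.3261      0.4021     0.03512
  C           0.01107     0.01107     0.01107    -0.01107
  E             3.026      0.3372      0.4132     0.02405
  solve Keq expr → x = -0.005533; check Q = 0.003255
Then remove 0.1247 M of D.
Step 3:
                    M           E           D           X
  I             3.026      0.3372      0.2885     0.02405
  C           0.00651     0.00651     0.00651    -0.00651
  E             3.032      0.3437       0.295     0.01754
  solve Keq expr → x = -0.003255; check Q = 0.003255

Direction: reverse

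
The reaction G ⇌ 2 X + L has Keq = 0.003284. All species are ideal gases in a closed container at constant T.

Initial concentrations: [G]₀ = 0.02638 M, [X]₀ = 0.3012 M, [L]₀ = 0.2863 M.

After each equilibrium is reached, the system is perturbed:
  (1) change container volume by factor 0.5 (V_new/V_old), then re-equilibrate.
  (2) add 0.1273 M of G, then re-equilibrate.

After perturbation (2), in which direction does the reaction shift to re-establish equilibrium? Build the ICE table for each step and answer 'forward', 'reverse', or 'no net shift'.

Q₀ = 0.9846 vs Keq = 0.003284 ⇒ Q>K, reverse
Step 1:
                  G         X         L
  I         0.02638    0.3012    0.2863
  C          0.1232   -0.2463   -0.1232
  E          0.1495   0.05487    0.1631
  solve Keq expr → x = -0.1232; check Q = 0.003284
Then change container volume by factor 0.5 (V_new/V_old).
Step 2:
                  G         X         L
  I          0.2991    0.1097    0.3263
  C         0.02514  -0.05027  -0.02514
  E          0.3242   0.05946    0.3011
  solve Keq expr → x = -0.02514; check Q = 0.003284
Then add 0.1273 M of G.
Step 3:
                  G         X         L
  I          0.4515   0.05946    0.3011
  C       -0.004885  0.009769  0.004885
  E          0.4466   0.06923     0.306
  solve Keq expr → x = 0.004885; check Q = 0.003284

Direction: forward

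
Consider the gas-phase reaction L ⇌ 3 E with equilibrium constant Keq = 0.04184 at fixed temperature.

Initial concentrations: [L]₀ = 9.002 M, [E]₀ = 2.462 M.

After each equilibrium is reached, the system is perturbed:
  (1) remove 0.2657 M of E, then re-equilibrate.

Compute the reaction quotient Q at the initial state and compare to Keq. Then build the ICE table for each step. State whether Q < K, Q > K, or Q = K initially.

Q₀ = 1.658 vs Keq = 0.04184 ⇒ Q>K, reverse
Step 1:
                    L           E
  init          9.002       2.462
  Δ            0.5749      -1.725
  eq            9.577      0.7372
  solve Keq expr → x = -0.5749; check Q = 0.04184
Then remove 0.2657 M of E.
Step 2:
                    L           E
  init          9.577      0.4715
  Δ          -0.08781      0.2634
  eq            9.489       0.735
  solve Keq expr → x = 0.08781; check Q = 0.04184

Q₀ = 1.658; Q > K (proceeds reverse)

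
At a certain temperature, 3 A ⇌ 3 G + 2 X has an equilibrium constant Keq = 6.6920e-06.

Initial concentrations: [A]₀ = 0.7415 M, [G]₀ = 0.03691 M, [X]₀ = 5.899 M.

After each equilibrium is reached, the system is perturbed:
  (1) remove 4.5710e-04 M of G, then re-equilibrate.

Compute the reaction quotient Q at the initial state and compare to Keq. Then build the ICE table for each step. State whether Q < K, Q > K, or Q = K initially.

Q₀ = 0.004292 vs Keq = 6.6920e-06 ⇒ Q>K, reverse
Step 1:
                  A         G         X
  Initial    0.7415   0.03691     5.899
  Change    0.03243  -0.03243  -0.02162
  Equil      0.7739  0.004478     5.877
  solve Keq expr → x = -0.01081; check Q = 6.6920e-06
Then remove 4.5710e-04 M of G.
Step 2:
                  A         G         X
  Initial    0.7739  0.004021     5.877
  Change  -4.5432e-04 4.5432e-04 3.0288e-04
  Equil      0.7735  0.004475     5.878
  solve Keq expr → x = 1.5144e-04; check Q = 6.6920e-06

Q₀ = 0.004292; Q > K (proceeds reverse)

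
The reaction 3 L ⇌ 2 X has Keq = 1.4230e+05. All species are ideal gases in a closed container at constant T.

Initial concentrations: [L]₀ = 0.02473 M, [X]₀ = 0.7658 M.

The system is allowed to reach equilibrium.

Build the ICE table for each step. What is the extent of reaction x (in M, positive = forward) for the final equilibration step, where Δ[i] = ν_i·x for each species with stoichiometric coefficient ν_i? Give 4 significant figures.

x = 0.002872 M

Q₀ = 3.8776e+04 vs Keq = 1.4230e+05 ⇒ Q<K, forward
Step 1:
                    L           X
  Initial     0.02473      0.7658
  Change    -0.008617    0.005745
  Equil       0.01611      0.7715
  solve Keq expr → x = 0.002872; check Q = 1.4230e+05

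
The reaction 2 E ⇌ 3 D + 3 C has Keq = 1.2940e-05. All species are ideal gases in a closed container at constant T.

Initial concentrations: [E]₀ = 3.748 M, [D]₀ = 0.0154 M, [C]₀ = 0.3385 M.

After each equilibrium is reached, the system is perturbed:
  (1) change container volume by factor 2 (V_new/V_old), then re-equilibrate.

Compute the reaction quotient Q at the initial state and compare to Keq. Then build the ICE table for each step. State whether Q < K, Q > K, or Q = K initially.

Q₀ = 1.0084e-08 vs Keq = 1.2940e-05 ⇒ Q<K, forward
Step 1:
                    E           D           C
  Initial       3.748      0.0154      0.3385
  Change     -0.07295      0.1094      0.1094
  Equil         3.675      0.1248      0.4479
  solve Keq expr → x = 0.03647; check Q = 1.2940e-05
Then change container volume by factor 2 (V_new/V_old).
Step 2:
                    E           D           C
  Initial       1.838     0.06241       0.224
  Change     -0.03992     0.05988     0.05988
  Equil         1.798      0.1223      0.2838
  solve Keq expr → x = 0.01996; check Q = 1.2940e-05

Q₀ = 1.0084e-08; Q < K (proceeds forward)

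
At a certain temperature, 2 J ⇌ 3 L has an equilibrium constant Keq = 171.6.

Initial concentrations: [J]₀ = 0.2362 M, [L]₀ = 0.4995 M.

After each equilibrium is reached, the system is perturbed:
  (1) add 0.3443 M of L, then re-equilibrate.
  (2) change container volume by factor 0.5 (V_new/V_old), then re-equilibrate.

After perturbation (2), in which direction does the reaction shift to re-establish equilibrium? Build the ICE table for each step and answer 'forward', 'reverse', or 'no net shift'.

Direction: reverse

Q₀ = 2.234 vs Keq = 171.6 ⇒ Q<K, forward
Step 1:
                  J         L
  I          0.2362    0.4995
  C         -0.1841    0.2761
  E         0.05214    0.7756
  solve Keq expr → x = 0.09203; check Q = 171.6
Then add 0.3443 M of L.
Step 2:
                  J         L
  I         0.05214      1.12
  C         0.03249  -0.04873
  E         0.08463     1.071
  solve Keq expr → x = -0.01624; check Q = 171.6
Then change container volume by factor 0.5 (V_new/V_old).
Step 3:
                  J         L
  I          0.1693     2.142
  C         0.05614   -0.0842
  E          0.2254     2.058
  solve Keq expr → x = -0.02807; check Q = 171.6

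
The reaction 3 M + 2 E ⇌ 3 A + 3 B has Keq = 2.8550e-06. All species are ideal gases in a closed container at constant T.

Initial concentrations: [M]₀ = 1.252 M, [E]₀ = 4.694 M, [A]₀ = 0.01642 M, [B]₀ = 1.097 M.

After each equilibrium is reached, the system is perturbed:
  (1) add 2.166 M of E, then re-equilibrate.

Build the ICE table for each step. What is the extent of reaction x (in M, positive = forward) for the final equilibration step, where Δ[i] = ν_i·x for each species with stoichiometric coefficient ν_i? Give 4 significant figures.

x = 0.003793 M

Q₀ = 1.3516e-07 vs Keq = 2.8550e-06 ⇒ Q<K, forward
Step 1:
                    M           E           A           B
  I             1.252       4.694     0.01642       1.097
  C          -0.02683    -0.01788     0.02683     0.02683
  E             1.225       4.676     0.04325       1.124
  solve Keq expr → x = 0.008942; check Q = 2.8550e-06
Then add 2.166 M of E.
Step 2:
                    M           E           A           B
  I             1.225       6.842     0.04325       1.124
  C          -0.01138   -0.007587     0.01138     0.01138
  E             1.214       6.835     0.05463       1.135
  solve Keq expr → x = 0.003793; check Q = 2.8550e-06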